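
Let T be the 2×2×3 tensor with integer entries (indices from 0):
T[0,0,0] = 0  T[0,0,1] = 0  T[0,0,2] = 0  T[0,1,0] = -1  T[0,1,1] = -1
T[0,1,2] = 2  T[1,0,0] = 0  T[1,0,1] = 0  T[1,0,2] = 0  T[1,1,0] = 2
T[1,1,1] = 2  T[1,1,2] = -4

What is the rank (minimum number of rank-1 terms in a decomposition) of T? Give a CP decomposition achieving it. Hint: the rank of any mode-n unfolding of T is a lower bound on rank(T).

rank(T) = 1

Lower bound: T ≠ 0 (e.g. T[0,1,0] = -1), so rank(T) ≥ 1.
Upper bound: if T = a ⊗ b ⊗ c then every fibre of T is a multiple of the corresponding factor, so read the factors off the fibres through the nonzero entry T[0,1,0] = -1.
The mode-1 fibre T[:,1,0] = [-1, 2] gives a = (1, -2) (primitive direction); the mode-2 fibre T[0,:,0] = [0, -1] gives b = (0, 1); then c[k] = T[0,1,k] / (a[0]·b[1]) = [-1, -1, 2] / 1 = (-1, -1, 2).
Expanding (1, -2) ⊗ (0, 1) ⊗ (-1, -1, 2) reproduces all 12 entries of T, so T = (1, -2) ⊗ (0, 1) ⊗ (-1, -1, 2) and rank(T) ≤ 1.
These bounds meet, so rank(T) = 1.
Check entry T[1,1,0] = 2: (-2)·(1)·(-1) = 2.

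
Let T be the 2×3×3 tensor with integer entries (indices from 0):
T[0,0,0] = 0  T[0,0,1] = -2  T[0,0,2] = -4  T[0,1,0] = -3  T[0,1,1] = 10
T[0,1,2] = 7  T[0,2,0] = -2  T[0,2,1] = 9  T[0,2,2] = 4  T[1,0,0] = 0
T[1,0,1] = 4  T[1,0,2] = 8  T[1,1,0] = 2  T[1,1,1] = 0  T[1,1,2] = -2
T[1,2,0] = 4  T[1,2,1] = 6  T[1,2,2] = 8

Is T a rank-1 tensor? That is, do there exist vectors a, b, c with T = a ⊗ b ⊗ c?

No

The mode-3 unfolding of T (rows indexed by k, columns by (i,j) = (0,0), (0,1), (0,2), (1,0), (1,1), (1,2)) is [[0, -3, -2, 0, 2, 4], [-2, 10, 9, 4, 0, 6], [-4, 7, 4, 8, -2, 8]].
There the 3×3 minor on rows k ∈ {0, 1, 2}, columns (i,j) ∈ {(0,0), (0,1), (0,2)} is det [[0, -3, -2], [-2, 10, 9], [-4, 7, 4]] = 32 ≠ 0, so this unfolding has rank ≥ 3; CP rank is at least every unfolding rank, so rank(T) ≥ 3.
In particular rank(T) ≥ 3 > 1, so T is not rank-1.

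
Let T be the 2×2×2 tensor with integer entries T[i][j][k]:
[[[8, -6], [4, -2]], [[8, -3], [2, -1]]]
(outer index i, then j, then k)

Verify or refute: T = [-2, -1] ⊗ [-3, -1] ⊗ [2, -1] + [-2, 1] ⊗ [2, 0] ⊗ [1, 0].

Reconstruct entrywise from the claimed factors. For example, T[1,0,0] = 8 and Σₗ aₗ[1]bₗ[0]cₗ[0] = (-1)·(-3)·(2) + (1)·(2)·(1) = 8; checking all 8 entries, every one matches. The claim holds.

Yes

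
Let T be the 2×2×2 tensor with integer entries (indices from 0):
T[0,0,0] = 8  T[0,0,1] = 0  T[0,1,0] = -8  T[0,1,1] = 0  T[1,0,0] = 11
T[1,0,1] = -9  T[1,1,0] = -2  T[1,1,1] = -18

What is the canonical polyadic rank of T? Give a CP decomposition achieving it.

Lower bound: the mode-2 unfolding of T (rows indexed by j, columns by (i,k) = (0,0), (0,1), (1,0), (1,1)) is [[8, 0, 11, -9], [-8, 0, -2, -18]].
There the 2×2 minor on rows j ∈ {0, 1}, columns (i,k) ∈ {(0,0), (1,0)} is det [[8, 11], [-8, -2]] = 72 ≠ 0, so this unfolding has rank ≥ 2; CP rank is at least every unfolding rank, so rank(T) ≥ 2. (This is only a lower bound: in general the CP rank may exceed every unfolding rank, so we still need to exhibit 2 rank-1 terms summing to T.)
Upper bound — finding two terms. Write S_k = T[:,:,k] for the frontal slices: S₀ = [[8, -8], [11, -2]], S₁ = [[0, 0], [-9, -18]].
If T = a₁ ⊗ b₁ ⊗ c₁ + a₂ ⊗ b₂ ⊗ c₂ then each S_k = c₁[k]·a₁b₁ᵀ + c₂[k]·a₂b₂ᵀ. S₀ and S₁ are linearly independent, so a₁b₁ᵀ and a₂b₂ᵀ must span the same plane of matrices: they are the rank-1 matrices of the form x·S₀ + y·S₁.
det(x·S₀ + y·S₁) is 72·x² − 216·xy = 72·(x − 3·y)(x), vanishing at (x:y) = (3:1) and (0:1).
M₁ = 3·S₀ + S₁ = [[24, -24], [24, -24]] = 24·[1, 1][1, -1]ᵀ and M₂ = S₁ = [[0, 0], [-9, -18]] = (-9)·[0, 1][1, 2]ᵀ, so take a₁ = [1, 1], b₁ = [1, -1], a₂ = [0, 1], b₂ = [1, 2].
Each slice is an integer combination of E₁ = a₁b₁ᵀ and E₂ = a₂b₂ᵀ: S₀ = 8·E₁ + 3·E₂, S₁ = −9·E₂; reading off coefficients, c₁ = [8, 0] and c₂ = [3, -9].
Hence T = [1, 1] ⊗ [1, -1] ⊗ [8, 0] + [0, 1] ⊗ [1, 2] ⊗ [3, -9], so rank(T) ≤ 2.
These bounds meet, so rank(T) = 2.
Check entry T[0,0,1] = 0: (1)·(1)·(0) + (0)·(1)·(-9) = 0.

rank(T) = 2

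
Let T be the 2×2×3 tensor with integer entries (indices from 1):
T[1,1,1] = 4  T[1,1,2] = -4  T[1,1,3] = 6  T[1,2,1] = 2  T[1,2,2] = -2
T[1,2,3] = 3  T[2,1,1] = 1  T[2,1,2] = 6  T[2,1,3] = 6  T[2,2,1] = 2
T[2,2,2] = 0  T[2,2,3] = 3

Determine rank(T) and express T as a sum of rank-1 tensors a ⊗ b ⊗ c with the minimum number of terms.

Lower bound: the mode-3 unfolding of T (rows indexed by k, columns by (i,j) = (1,1), (1,2), (2,1), (2,2)) is [[4, 2, 1, 2], [-4, -2, 6, 0], [6, 3, 6, 3]].
There the 3×3 minor on rows k ∈ {1, 2, 3}, columns (i,j) ∈ {(1,1), (2,1), (2,2)} is det [[4, 1, 2], [-4, 6, 0], [6, 6, 3]] = -36 ≠ 0, so this unfolding has rank ≥ 3; CP rank is at least every unfolding rank, so rank(T) ≥ 3. (Flattening ranks never certify an upper bound on CP rank; for that we must actually write T with 3 rank-1 terms.)
Upper bound: T is a sum of 3 rank-1 terms, T = (0, 1) ⊗ (1, -1) ⊗ (-1, 2, 0) + (1, -1) ⊗ (2, 1) ⊗ (1, -2, 1) + (1, 2) ⊗ (2, 1) ⊗ (1, 0, 2) (one valid choice — decompositions are not unique — normalised so each a, b is primitive with positive first nonzero entry; check it by expanding all entries), so rank(T) ≤ 3.
These bounds meet, so rank(T) = 3.

rank(T) = 3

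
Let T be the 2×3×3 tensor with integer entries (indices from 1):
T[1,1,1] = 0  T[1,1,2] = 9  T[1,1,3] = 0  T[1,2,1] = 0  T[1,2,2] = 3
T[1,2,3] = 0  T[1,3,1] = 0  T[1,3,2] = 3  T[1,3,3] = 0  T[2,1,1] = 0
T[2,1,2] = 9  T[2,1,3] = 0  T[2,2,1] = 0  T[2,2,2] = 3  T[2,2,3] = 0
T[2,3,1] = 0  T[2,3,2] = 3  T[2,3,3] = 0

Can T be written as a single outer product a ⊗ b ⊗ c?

If T = a ⊗ b ⊗ c then every fibre of T is a multiple of the corresponding factor, so read the factors off the fibres through the nonzero entry T[1,1,2] = 9.
The mode-1 fibre T[:,1,2] = [9, 9] gives a = [1, 1] (primitive direction); the mode-2 fibre T[1,:,2] = [9, 3, 3] gives b = [3, 1, 1]; then c[k] = T[1,1,k] / (a[1]·b[1]) = [0, 9, 0] / 3 = [0, 3, 0].
Expanding [1, 1] ⊗ [3, 1, 1] ⊗ [0, 3, 0] reproduces all 18 entries of T, so T = [1, 1] ⊗ [3, 1, 1] ⊗ [0, 3, 0] and rank(T) ≤ 1.
Equivalently every frontal slice T[:,:,k] is c[k] times the rank-1 matrix [1, 1] ⊗ [3, 1, 1]. So T has rank 1 (it is nonzero).

Yes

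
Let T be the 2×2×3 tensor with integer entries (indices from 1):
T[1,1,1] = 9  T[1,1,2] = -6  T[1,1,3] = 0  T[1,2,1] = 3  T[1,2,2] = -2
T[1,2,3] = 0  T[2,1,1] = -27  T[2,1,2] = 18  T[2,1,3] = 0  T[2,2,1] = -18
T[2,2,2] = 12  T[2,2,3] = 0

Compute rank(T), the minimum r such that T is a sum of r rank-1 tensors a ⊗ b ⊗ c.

2

Lower bound: the mode-1 unfolding of T (rows indexed by i, columns by (j,k) = (1,1), (1,2), (1,3), (2,1), (2,2), (2,3)) is [[9, -6, 0, 3, -2, 0], [-27, 18, 0, -18, 12, 0]].
There the 2×2 minor on rows i ∈ {1, 2}, columns (j,k) ∈ {(1,1), (2,1)} is det [[9, 3], [-27, -18]] = -81 ≠ 0, so this unfolding has rank ≥ 2; CP rank is at least every unfolding rank, so rank(T) ≥ 2. (Unfolding ranks only ever bound the CP rank from below — rank(T) can be strictly larger than all of them — so the matching upper bound has to come from an explicit 2-term decomposition.)
Upper bound — finding two terms. Every mode-3 slice of T is a multiple of one matrix: T[:,:,k] = c[k]·M with c = [3, -2, 0] and M = [[3, 1], [-9, -6]] (rows indexed by i, columns by j). So it suffices to write M as a sum of two rank-1 matrices.
Splitting M by its rows (i = 1, 2), M = [1, 0][3, 1]ᵀ + [0, 1][-9, -6]ᵀ.
Hence T = [1, 0] ⊗ [3, 1] ⊗ [3, -2, 0] + [0, 1] ⊗ [-9, -6] ⊗ [3, -2, 0], so rank(T) ≤ 2.
These bounds meet, so rank(T) = 2.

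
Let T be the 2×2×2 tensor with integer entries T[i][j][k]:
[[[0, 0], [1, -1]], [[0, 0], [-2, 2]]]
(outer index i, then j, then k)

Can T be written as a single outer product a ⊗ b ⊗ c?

If T = a ⊗ b ⊗ c then every fibre of T is a multiple of the corresponding factor, so read the factors off the fibres through the nonzero entry T[0,1,0] = 1.
The mode-1 fibre T[:,1,0] = [1, -2] gives a = (1, -2) (primitive direction); the mode-2 fibre T[0,:,0] = [0, 1] gives b = (0, 1); then c[k] = T[0,1,k] / (a[0]·b[1]) = [1, -1] / 1 = (1, -1).
Expanding (1, -2) ⊗ (0, 1) ⊗ (1, -1) reproduces all 8 entries of T, so T = (1, -2) ⊗ (0, 1) ⊗ (1, -1) and rank(T) ≤ 1.
Equivalently every frontal slice T[:,:,k] is c[k] times the rank-1 matrix (1, -2) ⊗ (0, 1). So T has rank 1 (it is nonzero).

Yes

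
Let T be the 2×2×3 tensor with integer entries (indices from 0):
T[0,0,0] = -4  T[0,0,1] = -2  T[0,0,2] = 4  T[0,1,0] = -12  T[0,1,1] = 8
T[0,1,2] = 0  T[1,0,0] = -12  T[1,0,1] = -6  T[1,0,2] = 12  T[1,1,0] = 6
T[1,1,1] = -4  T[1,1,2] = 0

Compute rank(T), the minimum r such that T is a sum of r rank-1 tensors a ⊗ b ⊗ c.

2

Lower bound: the mode-3 unfolding of T (rows indexed by k, columns by (i,j) = (0,0), (0,1), (1,0), (1,1)) is [[-4, -12, -12, 6], [-2, 8, -6, -4], [4, 0, 12, 0]].
There the 2×2 minor on rows k ∈ {0, 1}, columns (i,j) ∈ {(0,0), (0,1)} is det [[-4, -12], [-2, 8]] = -56 ≠ 0, so this unfolding has rank ≥ 2; CP rank is at least every unfolding rank, so rank(T) ≥ 2. (Flattening ranks never certify an upper bound on CP rank; for that we must actually write T with 2 rank-1 terms.)
Upper bound — finding two terms. Write S_k = T[:,:,k] for the frontal slices: S₀ = [[-4, -12], [-12, 6]], S₁ = [[-2, 8], [-6, -4]], S₂ = [[4, 0], [12, 0]].
If T = a₁ ⊗ b₁ ⊗ c₁ + a₂ ⊗ b₂ ⊗ c₂ then each S_k = c₁[k]·a₁b₁ᵀ + c₂[k]·a₂b₂ᵀ. S₀ and S₁ are linearly independent, so a₁b₁ᵀ and a₂b₂ᵀ must span the same plane of matrices: they are the rank-1 matrices of the form x·S₀ + y·S₁.
det(x·S₀ + y·S₁) is −168·x² + 28·xy + 56·y² = (-28)·(3·x − 2·y)(2·x + y), vanishing at (x:y) = (2:3) and (1:-2).
M₁ = 2·S₀ + 3·S₁ = [[-14, 0], [-42, 0]] = (-14)·(1, 3)(1, 0)ᵀ and M₂ = S₀ − 2·S₁ = [[0, -28], [0, 14]] = (-14)·(2, -1)(0, 1)ᵀ, so take a₁ = (1, 3), b₁ = (1, 0), a₂ = (2, -1), b₂ = (0, 1).
Each slice is an integer combination of E₁ = a₁b₁ᵀ and E₂ = a₂b₂ᵀ: S₀ = −4·E₁ − 6·E₂, S₁ = −2·E₁ + 4·E₂, S₂ = 4·E₁; reading off coefficients, c₁ = (-4, -2, 4) and c₂ = (-6, 4, 0).
Hence T = (1, 3) ⊗ (1, 0) ⊗ (-4, -2, 4) + (2, -1) ⊗ (0, 1) ⊗ (-6, 4, 0), so rank(T) ≤ 2.
These bounds meet, so rank(T) = 2.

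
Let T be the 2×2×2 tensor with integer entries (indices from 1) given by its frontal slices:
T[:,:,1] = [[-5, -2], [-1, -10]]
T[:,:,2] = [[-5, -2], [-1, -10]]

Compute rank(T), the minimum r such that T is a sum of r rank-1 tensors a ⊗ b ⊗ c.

Lower bound: the mode-1 unfolding of T (rows indexed by i, columns by (j,k) = (1,1), (1,2), (2,1), (2,2)) is [[-5, -5, -2, -2], [-1, -1, -10, -10]].
There the 2×2 minor on rows i ∈ {1, 2}, columns (j,k) ∈ {(1,1), (2,1)} is det [[-5, -2], [-1, -10]] = 48 ≠ 0, so this unfolding has rank ≥ 2; CP rank is at least every unfolding rank, so rank(T) ≥ 2. (Flattening ranks never certify an upper bound on CP rank; for that we must actually write T with 2 rank-1 terms.)
Upper bound — finding two terms. Every mode-3 slice of T is a multiple of one matrix: T[:,:,k] = c[k]·M with c = [1, 1] and M = [[-5, -2], [-1, -10]] (rows indexed by i, columns by j). So it suffices to write M as a sum of two rank-1 matrices.
Splitting M by its rows (i = 1, 2), M = [1, 0][-5, -2]ᵀ + [0, 1][-1, -10]ᵀ.
Hence T = [1, 0] ⊗ [-5, -2] ⊗ [1, 1] + [0, 1] ⊗ [-1, -10] ⊗ [1, 1], so rank(T) ≤ 2.
These bounds meet, so rank(T) = 2.
Check entry T[2,1,1] = -1: (0)·(-5)·(1) + (1)·(-1)·(1) = -1.

2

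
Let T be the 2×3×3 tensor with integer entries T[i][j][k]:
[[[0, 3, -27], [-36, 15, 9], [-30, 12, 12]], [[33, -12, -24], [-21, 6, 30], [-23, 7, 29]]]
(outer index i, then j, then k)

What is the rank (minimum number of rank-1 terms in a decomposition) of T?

2

Lower bound: the mode-2 unfolding of T (rows indexed by j, columns by (i,k) = (0,0), (0,1), (0,2), (1,0), (1,1), (1,2)) is [[0, 3, -27, 33, -12, -24], [-36, 15, 9, -21, 6, 30], [-30, 12, 12, -23, 7, 29]].
There the 2×2 minor on rows j ∈ {0, 1}, columns (i,k) ∈ {(0,0), (0,1)} is det [[0, 3], [-36, 15]] = 108 ≠ 0, so this unfolding has rank ≥ 2; CP rank is at least every unfolding rank, so rank(T) ≥ 2. (Flattening ranks never certify an upper bound on CP rank; for that we must actually write T with 2 rank-1 terms.)
Upper bound — finding two terms. Write S_k = T[:,:,k] for the frontal slices: S₀ = [[0, -36, -30], [33, -21, -23]], S₁ = [[3, 15, 12], [-12, 6, 7]], S₂ = [[-27, 9, 12], [-24, 30, 29]].
If T = a₁ ⊗ b₁ ⊗ c₁ + a₂ ⊗ b₂ ⊗ c₂ then each S_k = c₁[k]·a₁b₁ᵀ + c₂[k]·a₂b₂ᵀ. S₀ and S₁ are linearly independent, so a₁b₁ᵀ and a₂b₂ᵀ must span the same plane of matrices: they are the rank-1 matrices of the form x·S₀ + y·S₁.
The 2×2 minor of x·S₀ + y·S₁ on rows {0,1}, columns {0,1} is 1188·x² − 990·xy + 198·y² = 198·(3·x − y)(2·x − y), vanishing at (x:y) = (1:3) and (1:2).
M₁ = S₀ + 3·S₁ = [[9, 9, 6], [-3, -3, -2]] = [3, -1][3, 3, 2]ᵀ and M₂ = S₀ + 2·S₁ = [[6, -6, -6], [9, -9, -9]] = 3·[2, 3][1, -1, -1]ᵀ, so take a₁ = [3, -1], b₁ = [3, 3, 2], a₂ = [2, 3], b₂ = [1, -1, -1].
Each slice is an integer combination of E₁ = a₁b₁ᵀ and E₂ = a₂b₂ᵀ: S₀ = −2·E₁ + 9·E₂, S₁ = E₁ − 3·E₂, S₂ = −E₁ − 9·E₂; reading off coefficients, c₁ = [-2, 1, -1] and c₂ = [9, -3, -9].
Hence T = [3, -1] ⊗ [3, 3, 2] ⊗ [-2, 1, -1] + [2, 3] ⊗ [1, -1, -1] ⊗ [9, -3, -9], so rank(T) ≤ 2.
These bounds meet, so rank(T) = 2.
Check entry T[0,2,0] = -30: (3)·(2)·(-2) + (2)·(-1)·(9) = -30.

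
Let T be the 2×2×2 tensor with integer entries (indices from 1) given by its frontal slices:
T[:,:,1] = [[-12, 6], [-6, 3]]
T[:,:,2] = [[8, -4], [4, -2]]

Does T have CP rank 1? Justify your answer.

The mode-1 fibre T[:,1,1] = [-12, -6] gives a = (2, 1) (primitive direction); the mode-2 fibre T[1,:,1] = [-12, 6] gives b = (2, -1); then c[k] = T[1,1,k] / (a[1]·b[1]) = [-12, 8] / 4 = (-3, 2).
Expanding (2, 1) ⊗ (2, -1) ⊗ (-3, 2) reproduces all 8 entries of T, so T = (2, 1) ⊗ (2, -1) ⊗ (-3, 2) and rank(T) ≤ 1.
Equivalently every frontal slice T[:,:,k] is c[k] times the rank-1 matrix (2, 1) ⊗ (2, -1). So T has rank 1 (it is nonzero).

Yes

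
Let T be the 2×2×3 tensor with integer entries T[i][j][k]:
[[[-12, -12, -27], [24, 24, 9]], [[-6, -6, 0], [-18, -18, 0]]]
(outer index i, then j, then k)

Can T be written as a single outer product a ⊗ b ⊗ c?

The mode-2 unfolding of T (rows indexed by j, columns by (i,k) = (0,0), (0,1), (0,2), (1,0), (1,1), (1,2)) is [[-12, -12, -27, -6, -6, 0], [24, 24, 9, -18, -18, 0]].
There the 2×2 minor on rows j ∈ {0, 1}, columns (i,k) ∈ {(0,0), (0,2)} is det [[-12, -27], [24, 9]] = 540 ≠ 0, so this unfolding has rank ≥ 2; CP rank is at least every unfolding rank, so rank(T) ≥ 2.
In particular rank(T) ≥ 2 > 1, so T is not rank-1.

No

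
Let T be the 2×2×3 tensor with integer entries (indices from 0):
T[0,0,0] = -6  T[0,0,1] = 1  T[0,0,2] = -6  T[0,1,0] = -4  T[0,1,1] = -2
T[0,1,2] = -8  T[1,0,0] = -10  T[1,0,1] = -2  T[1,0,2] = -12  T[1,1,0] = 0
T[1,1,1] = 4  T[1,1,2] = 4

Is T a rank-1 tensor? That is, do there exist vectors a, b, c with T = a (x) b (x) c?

No

The mode-3 unfolding of T (rows indexed by k, columns by (i,j) = (0,0), (0,1), (1,0), (1,1)) is [[-6, -4, -10, 0], [1, -2, -2, 4], [-6, -8, -12, 4]].
There the 3×3 minor on rows k ∈ {0, 1, 2}, columns (i,j) ∈ {(0,0), (0,1), (1,0)} is det [[-6, -4, -10], [1, -2, -2], [-6, -8, -12]] = 56 ≠ 0, so this unfolding has rank ≥ 3; CP rank is at least every unfolding rank, so rank(T) ≥ 3.
In particular rank(T) ≥ 3 > 1, so T is not rank-1.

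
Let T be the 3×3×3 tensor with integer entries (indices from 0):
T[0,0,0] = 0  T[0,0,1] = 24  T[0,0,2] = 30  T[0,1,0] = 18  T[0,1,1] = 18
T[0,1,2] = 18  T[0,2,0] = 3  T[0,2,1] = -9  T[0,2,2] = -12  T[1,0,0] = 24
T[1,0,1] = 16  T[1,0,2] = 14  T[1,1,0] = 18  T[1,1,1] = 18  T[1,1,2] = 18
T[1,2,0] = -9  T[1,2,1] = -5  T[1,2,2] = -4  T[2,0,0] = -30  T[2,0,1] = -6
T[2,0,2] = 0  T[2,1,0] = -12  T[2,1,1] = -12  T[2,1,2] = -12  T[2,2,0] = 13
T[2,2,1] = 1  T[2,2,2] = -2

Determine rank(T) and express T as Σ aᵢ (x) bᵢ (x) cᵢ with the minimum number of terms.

Lower bound: the mode-3 unfolding of T (rows indexed by k, columns by (i,j) = (0,0), (0,1), (0,2), (1,0), (1,1), (1,2), (2,0), (2,1), (2,2)) is [[0, 18, 3, 24, 18, -9, -30, -12, 13], [24, 18, -9, 16, 18, -5, -6, -12, 1], [30, 18, -12, 14, 18, -4, 0, -12, -2]].
There the 2×2 minor on rows k ∈ {0, 1}, columns (i,j) ∈ {(0,0), (0,1)} is det [[0, 18], [24, 18]] = -432 ≠ 0, so this unfolding has rank ≥ 2; CP rank is at least every unfolding rank, so rank(T) ≥ 2. (Unfolding ranks only ever bound the CP rank from below — rank(T) can be strictly larger than all of them — so the matching upper bound has to come from an explicit 2-term decomposition.)
Upper bound — finding two terms. Write S_k = T[:,:,k] for the frontal slices: S₀ = [[0, 18, 3], [24, 18, -9], [-30, -12, 13]], S₁ = [[24, 18, -9], [16, 18, -5], [-6, -12, 1]], S₂ = [[30, 18, -12], [14, 18, -4], [0, -12, -2]].
If T = a₁ (x) b₁ (x) c₁ + a₂ (x) b₂ (x) c₂ then each S_k = c₁[k]·a₁b₁ᵀ + c₂[k]·a₂b₂ᵀ. S₀ and S₁ are linearly independent, so a₁b₁ᵀ and a₂b₂ᵀ must span the same plane of matrices: they are the rank-1 matrices of the form x·S₀ + y·S₁.
The 2×2 minor of x·S₀ + y·S₁ on rows {0,1}, columns {0,1} is −432·x² − 288·xy + 144·y² = (-144)·(3·x − y)(x + y), vanishing at (x:y) = (1:3) and (1:-1).
M₁ = S₀ + 3·S₁ = [[72, 72, -24], [72, 72, -24], [-48, -48, 16]] = 8·(3, 3, -2)(3, 3, -1)ᵀ and M₂ = S₀ − S₁ = [[-24, 0, 12], [8, 0, -4], [-24, 0, 12]] = (-4)·(3, -1, 3)(2, 0, -1)ᵀ, so take a₁ = (3, 3, -2), b₁ = (3, 3, -1), a₂ = (3, -1, 3), b₂ = (2, 0, -1).
Each slice is an integer combination of E₁ = a₁b₁ᵀ and E₂ = a₂b₂ᵀ: S₀ = 2·E₁ − 3·E₂, S₁ = 2·E₁ + E₂, S₂ = 2·E₁ + 2·E₂; reading off coefficients, c₁ = (2, 2, 2) and c₂ = (-3, 1, 2).
Hence T = (3, 3, -2) (x) (3, 3, -1) (x) (2, 2, 2) + (3, -1, 3) (x) (2, 0, -1) (x) (-3, 1, 2), so rank(T) ≤ 2.
These bounds meet, so rank(T) = 2.
Check entry T[0,0,1] = 24: (3)·(3)·(2) + (3)·(2)·(1) = 24.

rank(T) = 2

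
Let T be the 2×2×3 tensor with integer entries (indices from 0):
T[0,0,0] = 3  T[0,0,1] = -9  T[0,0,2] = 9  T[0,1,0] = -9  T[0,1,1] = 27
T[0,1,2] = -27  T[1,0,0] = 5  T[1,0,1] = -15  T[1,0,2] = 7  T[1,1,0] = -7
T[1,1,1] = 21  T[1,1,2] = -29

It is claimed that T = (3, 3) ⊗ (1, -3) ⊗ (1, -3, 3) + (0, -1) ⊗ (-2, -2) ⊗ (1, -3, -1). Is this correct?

Yes

Reconstruct entrywise from the claimed factors. For example, T[1,0,0] = 5 and Σₗ aₗ[1]bₗ[0]cₗ[0] = (3)·(1)·(1) + (-1)·(-2)·(1) = 5; checking all 12 entries, every one matches. The claim holds.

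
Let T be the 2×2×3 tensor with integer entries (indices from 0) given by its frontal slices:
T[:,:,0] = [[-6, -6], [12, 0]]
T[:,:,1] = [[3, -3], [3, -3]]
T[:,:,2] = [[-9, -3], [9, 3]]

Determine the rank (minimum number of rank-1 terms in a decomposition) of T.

Lower bound: the mode-3 unfolding of T (rows indexed by k, columns by (i,j) = (0,0), (0,1), (1,0), (1,1)) is [[-6, -6, 12, 0], [3, -3, 3, -3], [-9, -3, 9, 3]].
There the 2×2 minor on rows k ∈ {0, 1}, columns (i,j) ∈ {(0,0), (0,1)} is det [[-6, -6], [3, -3]] = 36 ≠ 0, so this unfolding has rank ≥ 2; CP rank is at least every unfolding rank, so rank(T) ≥ 2. (Flattening ranks never certify an upper bound on CP rank; for that we must actually write T with 2 rank-1 terms.)
Upper bound — finding two terms. Write S_k = T[:,:,k] for the frontal slices: S₀ = [[-6, -6], [12, 0]], S₁ = [[3, -3], [3, -3]], S₂ = [[-9, -3], [9, 3]].
If T = a₁ ⊗ b₁ ⊗ c₁ + a₂ ⊗ b₂ ⊗ c₂ then each S_k = c₁[k]·a₁b₁ᵀ + c₂[k]·a₂b₂ᵀ. S₀ and S₁ are linearly independent, so a₁b₁ᵀ and a₂b₂ᵀ must span the same plane of matrices: they are the rank-1 matrices of the form x·S₀ + y·S₁.
det(x·S₀ + y·S₁) is 72·x² + 72·xy = 72·(x + y)(x), vanishing at (x:y) = (1:-1) and (0:1).
M₁ = S₀ − S₁ = [[-9, -3], [9, 3]] = (-3)·(1, -1)(3, 1)ᵀ and M₂ = S₁ = [[3, -3], [3, -3]] = 3·(1, 1)(1, -1)ᵀ, so take a₁ = (1, -1), b₁ = (3, 1), a₂ = (1, 1), b₂ = (1, -1).
Each slice is an integer combination of E₁ = a₁b₁ᵀ and E₂ = a₂b₂ᵀ: S₀ = −3·E₁ + 3·E₂, S₁ = 3·E₂, S₂ = −3·E₁; reading off coefficients, c₁ = (-3, 0, -3) and c₂ = (3, 3, 0).
Hence T = (1, -1) ⊗ (3, 1) ⊗ (-3, 0, -3) + (1, 1) ⊗ (1, -1) ⊗ (3, 3, 0), so rank(T) ≤ 2.
These bounds meet, so rank(T) = 2.

2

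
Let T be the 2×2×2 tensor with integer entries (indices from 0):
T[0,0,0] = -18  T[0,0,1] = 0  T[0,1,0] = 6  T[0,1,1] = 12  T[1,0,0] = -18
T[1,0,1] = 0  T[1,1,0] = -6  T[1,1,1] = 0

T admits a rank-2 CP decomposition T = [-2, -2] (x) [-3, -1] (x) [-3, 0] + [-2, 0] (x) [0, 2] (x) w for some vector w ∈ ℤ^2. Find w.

Subtract the known terms from T to get the rank-1 residual R = [-2, 0] (x) [0, 2] (x) w, so R[i,j,k] = a[i]·b[j]·w[k]. Pick indices with nonzero a[0]·b[1] = (-2)·(2) = -4. Only the fibre through (0,1,·) is needed: R[0,1,:] = T[0,1,:] − Σₗ aₗ[0]bₗ[1]cₗ = [6, 12] − (-2)·(-1)·[-3, 0] = [12, 12]. Then w[k] = R[0,1,k] / -4 for each k, giving w = [12, 12] / -4 = [-3, -3].

w = [-3, -3]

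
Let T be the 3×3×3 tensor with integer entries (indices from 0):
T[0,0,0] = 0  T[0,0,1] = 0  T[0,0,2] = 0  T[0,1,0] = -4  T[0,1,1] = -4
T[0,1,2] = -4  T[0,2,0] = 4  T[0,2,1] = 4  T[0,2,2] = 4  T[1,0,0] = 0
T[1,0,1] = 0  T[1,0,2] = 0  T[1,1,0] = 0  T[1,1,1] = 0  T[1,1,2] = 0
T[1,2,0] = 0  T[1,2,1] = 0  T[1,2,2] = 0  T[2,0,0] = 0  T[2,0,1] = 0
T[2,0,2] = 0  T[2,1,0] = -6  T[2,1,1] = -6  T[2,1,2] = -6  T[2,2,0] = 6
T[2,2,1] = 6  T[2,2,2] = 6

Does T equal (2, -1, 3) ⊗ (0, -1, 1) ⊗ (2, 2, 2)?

Reconstruct entry (1,1,0) from the claimed factors: Σₗ aₗ[1]bₗ[1]cₗ[0] = (-1)·(-1)·(2) = 2, but T[1,1,0] = 0. The claim is false.

No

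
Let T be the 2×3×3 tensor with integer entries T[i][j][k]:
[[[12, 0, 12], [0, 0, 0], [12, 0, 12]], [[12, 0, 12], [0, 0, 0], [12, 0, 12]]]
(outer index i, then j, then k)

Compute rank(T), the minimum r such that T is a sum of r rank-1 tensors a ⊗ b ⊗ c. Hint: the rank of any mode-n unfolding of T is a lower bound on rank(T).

Lower bound: T ≠ 0 (e.g. T[0,0,0] = 12), so rank(T) ≥ 1.
Upper bound: the mode-1 fibre T[:,0,0] = [12, 12] gives a = [1, 1] (primitive direction); the mode-2 fibre T[0,:,0] = [12, 0, 12] gives b = [1, 0, 1]; then c[k] = T[0,0,k] / (a[0]·b[0]) = [12, 0, 12] / 1 = [12, 0, 12].
Expanding [1, 1] ⊗ [1, 0, 1] ⊗ [12, 0, 12] reproduces all 18 entries of T, so T = [1, 1] ⊗ [1, 0, 1] ⊗ [12, 0, 12] and rank(T) ≤ 1.
These bounds meet, so rank(T) = 1.

1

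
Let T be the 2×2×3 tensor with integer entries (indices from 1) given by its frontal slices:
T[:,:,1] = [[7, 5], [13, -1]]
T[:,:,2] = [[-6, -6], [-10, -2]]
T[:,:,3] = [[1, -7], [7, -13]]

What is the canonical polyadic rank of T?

2

Lower bound: in the mode-2 unfolding of T (rows indexed by j, columns by (i,k)) the 2×2 minor on rows j ∈ {1, 2}, columns (i,k) ∈ {(1,1), (1,2)} is det [[7, -6], [5, -6]] = -12 ≠ 0, so that unfolding has rank ≥ 2 and hence rank(T) ≥ 2 (CP rank is at least every unfolding rank, though it can be larger).
Upper bound: with S_k = T[:,:,k], the two rank-1 terms a₁b₁ᵀ, a₂b₂ᵀ are the rank-1 members of the pencil x·S₁ + y·S₂.
det(x·S₁ + y·S₂) is −72·x² + 120·xy − 48·y² = (-24)·(3·x − 2·y)(x − y), vanishing at (x:y) = (2:3) and (1:1).
M₁ = 2·S₁ + 3·S₂ = [[-4, -8], [-4, -8]] = (-4)·[1, 1][1, 2]ᵀ and M₂ = S₁ + S₂ = [[1, -1], [3, -3]] = [1, 3][1, -1]ᵀ, so take a₁ = [1, 1], b₁ = [1, 2], a₂ = [1, 3], b₂ = [1, -1].
Each slice is an integer combination of E₁ = a₁b₁ᵀ and E₂ = a₂b₂ᵀ: S₁ = 4·E₁ + 3·E₂, S₂ = −4·E₁ − 2·E₂, S₃ = −2·E₁ + 3·E₂; reading off coefficients, c₁ = [4, -4, -2] and c₂ = [3, -2, 3].
Hence T = [1, 1] ⊗ [1, 2] ⊗ [4, -4, -2] + [1, 3] ⊗ [1, -1] ⊗ [3, -2, 3], so rank(T) ≤ 2.
These bounds meet, so rank(T) = 2.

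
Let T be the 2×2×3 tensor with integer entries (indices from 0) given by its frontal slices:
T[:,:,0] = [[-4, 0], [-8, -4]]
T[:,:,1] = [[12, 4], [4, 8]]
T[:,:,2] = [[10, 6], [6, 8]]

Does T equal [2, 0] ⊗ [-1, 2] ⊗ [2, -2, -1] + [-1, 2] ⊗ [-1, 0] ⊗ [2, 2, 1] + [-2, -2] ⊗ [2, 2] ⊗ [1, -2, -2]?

No

Reconstruct entry (0,0,0) from the claimed factors: Σₗ aₗ[0]bₗ[0]cₗ[0] = (2)·(-1)·(2) + (-1)·(-1)·(2) + (-2)·(2)·(1) = -6, but T[0,0,0] = -4. The claim is false.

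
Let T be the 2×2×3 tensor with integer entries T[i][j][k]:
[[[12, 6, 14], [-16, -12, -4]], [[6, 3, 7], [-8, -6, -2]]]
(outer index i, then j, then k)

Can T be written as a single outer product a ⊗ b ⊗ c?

The mode-2 unfolding of T (rows indexed by j, columns by (i,k) = (0,0), (0,1), (0,2), (1,0), (1,1), (1,2)) is [[12, 6, 14, 6, 3, 7], [-16, -12, -4, -8, -6, -2]].
There the 2×2 minor on rows j ∈ {0, 1}, columns (i,k) ∈ {(0,0), (0,1)} is det [[12, 6], [-16, -12]] = -48 ≠ 0, so this unfolding has rank ≥ 2; CP rank is at least every unfolding rank, so rank(T) ≥ 2.
In particular rank(T) ≥ 2 > 1, so T is not rank-1.

No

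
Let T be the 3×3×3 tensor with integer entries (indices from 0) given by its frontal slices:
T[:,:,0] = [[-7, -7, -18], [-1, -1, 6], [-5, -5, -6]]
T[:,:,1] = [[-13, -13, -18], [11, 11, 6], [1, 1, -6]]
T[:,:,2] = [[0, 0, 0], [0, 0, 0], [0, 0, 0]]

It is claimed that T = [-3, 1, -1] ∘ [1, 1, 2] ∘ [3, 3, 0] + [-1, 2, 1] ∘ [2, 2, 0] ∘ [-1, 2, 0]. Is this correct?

Reconstruct entrywise from the claimed factors. For example, T[2,2,2] = 0 and Σₗ aₗ[2]bₗ[2]cₗ[2] = (-1)·(2)·(0) + (1)·(0)·(0) = 0; checking all 27 entries, every one matches. The claim holds.

Yes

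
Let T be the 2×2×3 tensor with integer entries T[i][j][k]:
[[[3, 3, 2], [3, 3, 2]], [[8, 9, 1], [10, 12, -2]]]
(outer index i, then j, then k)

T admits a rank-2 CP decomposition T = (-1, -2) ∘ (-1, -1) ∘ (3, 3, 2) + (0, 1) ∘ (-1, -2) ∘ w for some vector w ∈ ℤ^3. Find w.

Subtract the known terms from T to get the rank-1 residual R = (0, 1) ∘ (-1, -2) ∘ w, so R[i,j,k] = a[i]·b[j]·w[k]. Pick indices with nonzero a[1]·b[0] = (1)·(-1) = -1. Only the fibre through (1,0,·) is needed: R[1,0,:] = T[1,0,:] − Σₗ aₗ[1]bₗ[0]cₗ = [8, 9, 1] − (-2)·(-1)·(3, 3, 2) = [2, 3, -3]. Then w[k] = R[1,0,k] / -1 for each k, giving w = [2, 3, -3] / -1 = (-2, -3, 3).

w = (-2, -3, 3)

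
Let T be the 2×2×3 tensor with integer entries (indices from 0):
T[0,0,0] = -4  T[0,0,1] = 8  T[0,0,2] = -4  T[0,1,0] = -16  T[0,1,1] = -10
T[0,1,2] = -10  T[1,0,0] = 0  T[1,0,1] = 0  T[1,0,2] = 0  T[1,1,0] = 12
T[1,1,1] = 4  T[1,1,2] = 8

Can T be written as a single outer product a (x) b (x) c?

No

The mode-2 unfolding of T (rows indexed by j, columns by (i,k) = (0,0), (0,1), (0,2), (1,0), (1,1), (1,2)) is [[-4, 8, -4, 0, 0, 0], [-16, -10, -10, 12, 4, 8]].
There the 2×2 minor on rows j ∈ {0, 1}, columns (i,k) ∈ {(0,0), (0,1)} is det [[-4, 8], [-16, -10]] = 168 ≠ 0, so this unfolding has rank ≥ 2; CP rank is at least every unfolding rank, so rank(T) ≥ 2.
In particular rank(T) ≥ 2 > 1, so T is not rank-1.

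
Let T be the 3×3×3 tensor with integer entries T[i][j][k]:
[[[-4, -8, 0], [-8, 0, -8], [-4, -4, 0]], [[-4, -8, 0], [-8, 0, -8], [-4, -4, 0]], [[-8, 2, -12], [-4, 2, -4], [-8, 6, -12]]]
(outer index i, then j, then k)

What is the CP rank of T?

Lower bound: the mode-2 unfolding of T (rows indexed by j, columns by (i,k) = (0,0), (0,1), (0,2), (1,0), (1,1), (1,2), (2,0), (2,1), (2,2)) is [[-4, -8, 0, -4, -8, 0, -8, 2, -12], [-8, 0, -8, -8, 0, -8, -4, 2, -4], [-4, -4, 0, -4, -4, 0, -8, 6, -12]].
There the 3×3 minor on rows j ∈ {0, 1, 2}, columns (i,k) ∈ {(0,0), (0,1), (0,2)} is det [[-4, -8, 0], [-8, 0, -8], [-4, -4, 0]] = -128 ≠ 0, so this unfolding has rank ≥ 3; CP rank is at least every unfolding rank, so rank(T) ≥ 3. (Flattening ranks never certify an upper bound on CP rank; for that we must actually write T with 3 rank-1 terms.)
Upper bound: T is a sum of 3 rank-1 terms, T = [1, 1, -1] ⊗ [1, 0, 1] ⊗ [4, -4, 8] + [1, 1, 1] ⊗ [0, 1, 1] ⊗ [0, 4, 0] + [2, 2, 1] ⊗ [1, 1, 1] ⊗ [-4, -2, -4] (written with every a and b primitive with positive leading entry and the scale carried by c; CP decompositions are not unique, and this one is verified by expanding entrywise), so rank(T) ≤ 3.
These bounds meet, so rank(T) = 3.

3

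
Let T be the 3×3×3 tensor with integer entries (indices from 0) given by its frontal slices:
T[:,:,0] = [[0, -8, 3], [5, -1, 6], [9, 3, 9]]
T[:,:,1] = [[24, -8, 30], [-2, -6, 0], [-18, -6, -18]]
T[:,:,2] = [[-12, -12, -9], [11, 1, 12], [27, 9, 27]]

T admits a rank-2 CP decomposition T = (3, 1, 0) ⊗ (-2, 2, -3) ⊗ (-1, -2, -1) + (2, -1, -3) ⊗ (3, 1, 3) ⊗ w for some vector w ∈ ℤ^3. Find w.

Subtract the known terms from T to get the rank-1 residual R = (2, -1, -3) ⊗ (3, 1, 3) ⊗ w, so R[i,j,k] = a[i]·b[j]·w[k]. Pick indices with nonzero a[0]·b[0] = (2)·(3) = 6. Only the fibre through (0,0,·) is needed: R[0,0,:] = T[0,0,:] − Σₗ aₗ[0]bₗ[0]cₗ = [0, 24, -12] − (3)·(-2)·(-1, -2, -1) = [-6, 12, -18]. Then w[k] = R[0,0,k] / 6 for each k, giving w = [-6, 12, -18] / 6 = (-1, 2, -3).

w = (-1, 2, -3)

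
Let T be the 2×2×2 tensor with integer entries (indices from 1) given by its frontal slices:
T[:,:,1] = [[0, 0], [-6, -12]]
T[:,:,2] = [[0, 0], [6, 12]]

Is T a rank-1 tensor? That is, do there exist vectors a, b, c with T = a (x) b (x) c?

Yes

If T = a (x) b (x) c then every fibre of T is a multiple of the corresponding factor, so read the factors off the fibres through the nonzero entry T[2,1,1] = -6.
The mode-1 fibre T[:,1,1] = [0, -6] gives a = [0, 1] (primitive direction); the mode-2 fibre T[2,:,1] = [-6, -12] gives b = [1, 2]; then c[k] = T[2,1,k] / (a[2]·b[1]) = [-6, 6] / 1 = [-6, 6].
Expanding [0, 1] (x) [1, 2] (x) [-6, 6] reproduces all 8 entries of T, so T = [0, 1] (x) [1, 2] (x) [-6, 6] and rank(T) ≤ 1.
Equivalently every frontal slice T[:,:,k] is c[k] times the rank-1 matrix [0, 1] (x) [1, 2]. So T has rank 1 (it is nonzero).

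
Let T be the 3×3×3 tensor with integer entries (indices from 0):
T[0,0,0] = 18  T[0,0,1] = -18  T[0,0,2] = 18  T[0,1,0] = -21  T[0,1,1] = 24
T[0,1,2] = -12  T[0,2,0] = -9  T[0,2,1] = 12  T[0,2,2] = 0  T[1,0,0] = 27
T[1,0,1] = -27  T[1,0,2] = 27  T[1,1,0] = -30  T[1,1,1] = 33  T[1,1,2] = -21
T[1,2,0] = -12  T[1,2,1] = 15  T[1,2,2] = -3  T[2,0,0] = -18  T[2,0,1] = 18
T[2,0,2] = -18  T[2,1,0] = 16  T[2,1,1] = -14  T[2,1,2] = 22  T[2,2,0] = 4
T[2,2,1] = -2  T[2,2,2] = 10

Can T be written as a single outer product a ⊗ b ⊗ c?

No

The mode-1 unfolding of T (rows indexed by i, columns by (j,k) = (0,0), (0,1), (0,2), (1,0), (1,1), (1,2), (2,0), (2,1), (2,2)) is [[18, -18, 18, -21, 24, -12, -9, 12, 0], [27, -27, 27, -30, 33, -21, -12, 15, -3], [-18, 18, -18, 16, -14, 22, 4, -2, 10]].
There the 2×2 minor on rows i ∈ {0, 1}, columns (j,k) ∈ {(0,0), (1,0)} is det [[18, -21], [27, -30]] = 27 ≠ 0, so this unfolding has rank ≥ 2; CP rank is at least every unfolding rank, so rank(T) ≥ 2.
In particular rank(T) ≥ 2 > 1, so T is not rank-1.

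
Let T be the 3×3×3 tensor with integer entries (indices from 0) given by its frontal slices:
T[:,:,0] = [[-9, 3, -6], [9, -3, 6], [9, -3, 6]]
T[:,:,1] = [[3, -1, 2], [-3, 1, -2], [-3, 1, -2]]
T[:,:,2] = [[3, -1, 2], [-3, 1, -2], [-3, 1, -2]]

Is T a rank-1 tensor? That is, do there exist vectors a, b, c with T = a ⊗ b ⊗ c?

If T = a ⊗ b ⊗ c then every fibre of T is a multiple of the corresponding factor, so read the factors off the fibres through the nonzero entry T[0,0,0] = -9.
The mode-1 fibre T[:,0,0] = [-9, 9, 9] gives a = (1, -1, -1) (primitive direction); the mode-2 fibre T[0,:,0] = [-9, 3, -6] gives b = (3, -1, 2); then c[k] = T[0,0,k] / (a[0]·b[0]) = [-9, 3, 3] / 3 = (-3, 1, 1).
Expanding (1, -1, -1) ⊗ (3, -1, 2) ⊗ (-3, 1, 1) reproduces all 27 entries of T, so T = (1, -1, -1) ⊗ (3, -1, 2) ⊗ (-3, 1, 1) and rank(T) ≤ 1.
Equivalently every frontal slice T[:,:,k] is c[k] times the rank-1 matrix (1, -1, -1) ⊗ (3, -1, 2). So T has rank 1 (it is nonzero).

Yes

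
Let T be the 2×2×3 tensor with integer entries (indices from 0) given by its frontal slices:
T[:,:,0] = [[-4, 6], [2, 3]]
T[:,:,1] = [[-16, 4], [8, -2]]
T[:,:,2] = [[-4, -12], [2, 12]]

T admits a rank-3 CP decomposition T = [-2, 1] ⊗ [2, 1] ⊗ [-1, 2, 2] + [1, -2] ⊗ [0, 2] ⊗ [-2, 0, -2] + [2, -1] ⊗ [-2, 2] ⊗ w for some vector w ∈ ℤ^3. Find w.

w = [2, 2, -1]

Subtract the known terms from T to get the rank-1 residual R = [2, -1] ⊗ [-2, 2] ⊗ w, so R[i,j,k] = a[i]·b[j]·w[k]. Pick indices with nonzero a[0]·b[0] = (2)·(-2) = -4. Only the fibre through (0,0,·) is needed: R[0,0,:] = T[0,0,:] − Σₗ aₗ[0]bₗ[0]cₗ = [-4, -16, -4] − (-2)·(2)·[-1, 2, 2] − (1)·(0)·[-2, 0, -2] = [-8, -8, 4]. Then w[k] = R[0,0,k] / -4 for each k, giving w = [-8, -8, 4] / -4 = [2, 2, -1].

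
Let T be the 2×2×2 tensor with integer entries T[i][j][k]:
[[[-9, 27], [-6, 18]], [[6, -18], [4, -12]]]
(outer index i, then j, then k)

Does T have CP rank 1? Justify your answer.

Yes

If T = a (x) b (x) c then every fibre of T is a multiple of the corresponding factor, so read the factors off the fibres through the nonzero entry T[0,0,0] = -9.
The mode-1 fibre T[:,0,0] = [-9, 6] gives a = (3, -2) (primitive direction); the mode-2 fibre T[0,:,0] = [-9, -6] gives b = (3, 2); then c[k] = T[0,0,k] / (a[0]·b[0]) = [-9, 27] / 9 = (-1, 3).
Expanding (3, -2) (x) (3, 2) (x) (-1, 3) reproduces all 8 entries of T, so T = (3, -2) (x) (3, 2) (x) (-1, 3) and rank(T) ≤ 1.
Equivalently every frontal slice T[:,:,k] is c[k] times the rank-1 matrix (3, -2) (x) (3, 2). So T has rank 1 (it is nonzero).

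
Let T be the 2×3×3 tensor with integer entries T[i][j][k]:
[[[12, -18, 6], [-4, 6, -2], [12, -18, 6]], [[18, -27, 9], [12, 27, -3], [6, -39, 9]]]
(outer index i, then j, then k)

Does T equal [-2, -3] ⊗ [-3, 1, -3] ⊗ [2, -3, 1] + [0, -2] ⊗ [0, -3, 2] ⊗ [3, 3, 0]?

Reconstruct entrywise from the claimed factors. For example, T[0,2,0] = 12 and Σₗ aₗ[0]bₗ[2]cₗ[0] = (-2)·(-3)·(2) + (0)·(2)·(3) = 12; checking all 18 entries, every one matches. The claim holds.

Yes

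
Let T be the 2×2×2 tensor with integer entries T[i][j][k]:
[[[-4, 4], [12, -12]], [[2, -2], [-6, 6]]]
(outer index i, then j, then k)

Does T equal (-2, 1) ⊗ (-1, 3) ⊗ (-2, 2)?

Reconstruct entrywise from the claimed factors. For example, T[1,0,1] = -2 and Σₗ aₗ[1]bₗ[0]cₗ[1] = (1)·(-1)·(2) = -2; checking all 8 entries, every one matches. The claim holds.

Yes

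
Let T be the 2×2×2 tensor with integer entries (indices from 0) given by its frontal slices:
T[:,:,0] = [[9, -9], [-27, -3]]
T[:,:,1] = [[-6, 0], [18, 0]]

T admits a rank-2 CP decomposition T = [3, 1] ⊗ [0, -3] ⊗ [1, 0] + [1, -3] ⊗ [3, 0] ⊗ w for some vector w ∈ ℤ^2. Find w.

Subtract the known terms from T to get the rank-1 residual R = [1, -3] ⊗ [3, 0] ⊗ w, so R[i,j,k] = a[i]·b[j]·w[k]. Pick indices with nonzero a[0]·b[0] = (1)·(3) = 3. Only the fibre through (0,0,·) is needed: R[0,0,:] = T[0,0,:] − Σₗ aₗ[0]bₗ[0]cₗ = [9, -6] − (3)·(0)·[1, 0] = [9, -6]. Then w[k] = R[0,0,k] / 3 for each k, giving w = [9, -6] / 3 = [3, -2].

w = [3, -2]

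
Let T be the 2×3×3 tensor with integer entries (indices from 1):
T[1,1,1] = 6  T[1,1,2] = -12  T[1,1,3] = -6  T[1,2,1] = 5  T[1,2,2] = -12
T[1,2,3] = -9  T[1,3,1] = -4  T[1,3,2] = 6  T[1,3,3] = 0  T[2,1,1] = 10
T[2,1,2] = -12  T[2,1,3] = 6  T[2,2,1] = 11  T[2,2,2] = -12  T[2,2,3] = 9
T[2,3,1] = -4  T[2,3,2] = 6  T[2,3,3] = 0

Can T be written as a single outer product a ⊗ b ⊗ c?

The mode-3 unfolding of T (rows indexed by k, columns by (i,j) = (1,1), (1,2), (1,3), (2,1), (2,2), (2,3)) is [[6, 5, -4, 10, 11, -4], [-12, -12, 6, -12, -12, 6], [-6, -9, 0, 6, 9, 0]].
There the 2×2 minor on rows k ∈ {1, 2}, columns (i,j) ∈ {(1,1), (1,2)} is det [[6, 5], [-12, -12]] = -12 ≠ 0, so this unfolding has rank ≥ 2; CP rank is at least every unfolding rank, so rank(T) ≥ 2.
In particular rank(T) ≥ 2 > 1, so T is not rank-1.

No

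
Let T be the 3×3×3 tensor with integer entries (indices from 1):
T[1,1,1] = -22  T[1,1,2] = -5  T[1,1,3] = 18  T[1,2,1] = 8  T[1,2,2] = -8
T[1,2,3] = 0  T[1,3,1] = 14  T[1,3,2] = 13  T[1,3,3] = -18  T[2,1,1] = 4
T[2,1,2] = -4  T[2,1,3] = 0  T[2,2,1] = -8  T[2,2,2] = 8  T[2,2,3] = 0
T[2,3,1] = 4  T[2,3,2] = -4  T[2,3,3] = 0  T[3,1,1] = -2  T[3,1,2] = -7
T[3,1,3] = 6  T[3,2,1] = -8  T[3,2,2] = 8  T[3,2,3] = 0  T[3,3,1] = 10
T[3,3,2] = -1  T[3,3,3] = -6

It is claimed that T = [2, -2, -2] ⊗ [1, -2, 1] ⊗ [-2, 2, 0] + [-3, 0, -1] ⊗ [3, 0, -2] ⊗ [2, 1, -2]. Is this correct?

Reconstruct entry (1,3,1) from the claimed factors: Σₗ aₗ[1]bₗ[3]cₗ[1] = (2)·(1)·(-2) + (-3)·(-2)·(2) = 8, but T[1,3,1] = 14. The claim is false.

No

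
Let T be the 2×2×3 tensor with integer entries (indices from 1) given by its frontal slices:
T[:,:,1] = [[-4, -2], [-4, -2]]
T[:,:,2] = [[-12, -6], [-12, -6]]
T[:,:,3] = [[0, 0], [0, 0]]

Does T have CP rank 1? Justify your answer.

Yes

If T = a ⊗ b ⊗ c then every fibre of T is a multiple of the corresponding factor, so read the factors off the fibres through the nonzero entry T[1,1,1] = -4.
The mode-1 fibre T[:,1,1] = [-4, -4] gives a = (1, 1) (primitive direction); the mode-2 fibre T[1,:,1] = [-4, -2] gives b = (2, 1); then c[k] = T[1,1,k] / (a[1]·b[1]) = [-4, -12, 0] / 2 = (-2, -6, 0).
Expanding (1, 1) ⊗ (2, 1) ⊗ (-2, -6, 0) reproduces all 12 entries of T, so T = (1, 1) ⊗ (2, 1) ⊗ (-2, -6, 0) and rank(T) ≤ 1.
Equivalently every frontal slice T[:,:,k] is c[k] times the rank-1 matrix (1, 1) ⊗ (2, 1). So T has rank 1 (it is nonzero).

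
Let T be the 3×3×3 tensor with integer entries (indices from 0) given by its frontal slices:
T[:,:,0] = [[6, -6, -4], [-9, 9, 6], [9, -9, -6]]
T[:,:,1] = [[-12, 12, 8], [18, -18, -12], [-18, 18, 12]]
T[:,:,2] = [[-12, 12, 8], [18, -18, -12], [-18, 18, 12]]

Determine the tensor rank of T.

Lower bound: T ≠ 0 (e.g. T[0,0,0] = 6), so rank(T) ≥ 1.
Upper bound: if T = a ⊗ b ⊗ c then every fibre of T is a multiple of the corresponding factor, so read the factors off the fibres through the nonzero entry T[0,0,0] = 6.
The mode-1 fibre T[:,0,0] = [6, -9, 9] gives a = [2, -3, 3] (primitive direction); the mode-2 fibre T[0,:,0] = [6, -6, -4] gives b = [3, -3, -2]; then c[k] = T[0,0,k] / (a[0]·b[0]) = [6, -12, -12] / 6 = [1, -2, -2].
Expanding [2, -3, 3] ⊗ [3, -3, -2] ⊗ [1, -2, -2] reproduces all 27 entries of T, so T = [2, -3, 3] ⊗ [3, -3, -2] ⊗ [1, -2, -2] and rank(T) ≤ 1.
These bounds meet, so rank(T) = 1.

1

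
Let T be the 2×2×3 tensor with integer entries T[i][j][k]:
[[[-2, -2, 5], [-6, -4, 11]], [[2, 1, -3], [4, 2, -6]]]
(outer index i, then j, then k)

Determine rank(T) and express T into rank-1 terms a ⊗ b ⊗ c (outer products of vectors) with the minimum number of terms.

Lower bound: the mode-3 unfolding of T (rows indexed by k, columns by (i,j) = (0,0), (0,1), (1,0), (1,1)) is [[-2, -6, 2, 4], [-2, -4, 1, 2], [5, 11, -3, -6]].
There the 2×2 minor on rows k ∈ {0, 1}, columns (i,j) ∈ {(0,0), (0,1)} is det [[-2, -6], [-2, -4]] = -4 ≠ 0, so this unfolding has rank ≥ 2; CP rank is at least every unfolding rank, so rank(T) ≥ 2. (Flattening ranks never certify an upper bound on CP rank; for that we must actually write T with 2 rank-1 terms.)
Upper bound — finding two terms. Write S_k = T[:,:,k] for the frontal slices: S₀ = [[-2, -6], [2, 4]], S₁ = [[-2, -4], [1, 2]], S₂ = [[5, 11], [-3, -6]].
If T = a₁ ⊗ b₁ ⊗ c₁ + a₂ ⊗ b₂ ⊗ c₂ then each S_k = c₁[k]·a₁b₁ᵀ + c₂[k]·a₂b₂ᵀ. S₀ and S₁ are linearly independent, so a₁b₁ᵀ and a₂b₂ᵀ must span the same plane of matrices: they are the rank-1 matrices of the form x·S₀ + y·S₁.
det(x·S₀ + y·S₁) is 4·x² + 2·xy = 2·(2·x + y)(x), vanishing at (x:y) = (1:-2) and (0:1).
M₁ = S₀ − 2·S₁ = [[2, 2], [0, 0]] = 2·[1, 0][1, 1]ᵀ and M₂ = S₁ = [[-2, -4], [1, 2]] = −[2, -1][1, 2]ᵀ, so take a₁ = [1, 0], b₁ = [1, 1], a₂ = [2, -1], b₂ = [1, 2].
Each slice is an integer combination of E₁ = a₁b₁ᵀ and E₂ = a₂b₂ᵀ: S₀ = 2·E₁ − 2·E₂, S₁ = −E₂, S₂ = −E₁ + 3·E₂; reading off coefficients, c₁ = [2, 0, -1] and c₂ = [-2, -1, 3].
Hence T = [1, 0] ⊗ [1, 1] ⊗ [2, 0, -1] + [2, -1] ⊗ [1, 2] ⊗ [-2, -1, 3], so rank(T) ≤ 2.
These bounds meet, so rank(T) = 2.
Check entry T[1,1,0] = 4: (0)·(1)·(2) + (-1)·(2)·(-2) = 4.

rank(T) = 2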